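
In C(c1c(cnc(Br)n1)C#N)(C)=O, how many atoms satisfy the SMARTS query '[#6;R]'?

The query [#6;R] means: carbon that is part of a ring.
Check the 12 heavy atoms by environment: 2× n (aromatic, in 6-ring) → no; 4× c (aromatic, in 6-ring) → match; 1× Br (acyclic) → no; 3× C (acyclic) → no; 1× O (acyclic) → no; 1× N (acyclic) → no.
That gives 4 matching atoms.

4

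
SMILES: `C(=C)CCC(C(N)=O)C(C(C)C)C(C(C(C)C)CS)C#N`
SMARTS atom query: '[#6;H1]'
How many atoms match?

7

Check the 21 heavy atoms by environment: 4× C (H2) → no; 7× C (H1) → match; 4× C (H3) → no; 1× S (H1) → no; 2× C (H0) → no; 1× O (H0) → no; 1× N (H2) → no; 1× N (H0) → no.
That gives 7 matching atoms.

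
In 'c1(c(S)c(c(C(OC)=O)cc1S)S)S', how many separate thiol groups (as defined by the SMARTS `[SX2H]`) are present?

4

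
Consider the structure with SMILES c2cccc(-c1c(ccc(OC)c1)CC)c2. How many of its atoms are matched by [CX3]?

0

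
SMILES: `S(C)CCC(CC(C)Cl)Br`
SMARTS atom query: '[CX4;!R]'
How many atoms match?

The query [CX4;!R] means: aliphatic carbon with four total connections, not in a ring.
Check the 10 heavy atoms by environment: 7× C (X4, acyclic) → match; 1× S (X2, acyclic) → no; 1× Cl (X1, acyclic) → no; 1× Br (X1, acyclic) → no.
That gives 7 matching atoms.

7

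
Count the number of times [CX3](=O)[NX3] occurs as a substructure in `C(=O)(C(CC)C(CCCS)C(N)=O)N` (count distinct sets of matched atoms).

[CX3](=O)[NX3] is the SMARTS for an amide: a carbonyl carbon bonded to a trivalent nitrogen.
The molecule carries 2 separate instances of a primary amide (-C(=O)NH2) meeting every constraint; each maps to a distinct set of atoms, giving 2 matches.

2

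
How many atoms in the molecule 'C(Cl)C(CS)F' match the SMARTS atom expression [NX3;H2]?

0

The query [NX3;H2] means: aliphatic N with 3 total connections, two of them H — an -NH2 nitrogen (amine or amide).
Check the 6 heavy atoms by environment: 2× C (H2, X4) → no; 1× C (H1, X4) → no; 1× S (H1, X2) → no; 1× F (H0, X1) → no; 1× Cl (H0, X1) → no.
No environment satisfies the query, so 0 matching atoms.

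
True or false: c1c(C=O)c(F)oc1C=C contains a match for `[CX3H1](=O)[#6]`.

The pattern [CX3H1](=O)[#6] describes an sp2 carbon with one H, double-bonded to O and single-bonded to carbon — an aldehyde.
The molecule carries an aldehyde (-CHO), whose atoms satisfy every constraint of the query, so the pattern matches.

True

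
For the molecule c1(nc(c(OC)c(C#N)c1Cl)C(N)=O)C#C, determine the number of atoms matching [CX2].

The query [CX2] means: C with X2: aliphatic carbon with exactly 2 total connections.
Check the 16 heavy atoms by environment: 1× n (aromatic, X2) → no; 5× c (aromatic, X3) → no; 1× Cl (X1) → no; 1× O (X2) → no; 1× C (X4) → no; 1× C (X3) → no; 1× O (X1) → no; 1× N (X3) → no; 3× C (X2) → match; 1× N (X1) → no.
That gives 3 matching atoms.

3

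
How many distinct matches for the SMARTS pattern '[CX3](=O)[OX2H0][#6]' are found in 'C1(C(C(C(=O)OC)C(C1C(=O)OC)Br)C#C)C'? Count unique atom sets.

[CX3](=O)[OX2H0][#6] is the SMARTS for an ester: a carbonyl carbon bonded to an oxygen that is itself bonded to carbon (no H on that O).
The molecule carries 2 separate instances of a methyl-ester group (-C(=O)OCH3) meeting every constraint; each maps to a distinct set of atoms, giving 2 matches.

2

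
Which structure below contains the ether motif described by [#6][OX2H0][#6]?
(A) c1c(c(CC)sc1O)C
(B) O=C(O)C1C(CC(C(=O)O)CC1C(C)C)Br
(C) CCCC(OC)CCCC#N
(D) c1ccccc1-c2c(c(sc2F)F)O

C

[#6][OX2H0][#6] describes an aliphatic oxygen bridging two carbons with no H on the oxygen (an ether).
(A) has a hydroxyl group (-OH) but the oxygen has H1, not H0 bridging two carbons.
(B) has a carboxylic acid group (-C(=O)OH) but the -OH oxygen has H1; the =O is OX1, not OX2.
(C) contains a methoxy ether (-OCH3), which satisfies every atom and bond constraint.
(D) has a hydroxyl group (-OH) but the oxygen has H1, not H0 bridging two carbons.
So the answer is (C).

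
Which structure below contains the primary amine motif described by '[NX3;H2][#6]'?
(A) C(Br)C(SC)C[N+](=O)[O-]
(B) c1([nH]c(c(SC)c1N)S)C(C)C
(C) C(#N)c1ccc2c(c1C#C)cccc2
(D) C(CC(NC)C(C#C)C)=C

[NX3;H2][#6] describes a trivalent nitrogen with two H attached to carbon (a primary amine).
(A) has a nitro group (-[N+](=O)[O-]) but the nitrogen is [N+] with no H, not NX3H2.
(B) contains a primary amino group (-NH2), which satisfies every atom and bond constraint.
(C) has a nitrile (-C#N) but the nitrogen is NX1 (triple-bonded), not NX3 with two H.
(D) has an N-methylamino group (-NHCH3) but the nitrogen bears two carbons and only one H (H1), not H2.
So the answer is (B).

B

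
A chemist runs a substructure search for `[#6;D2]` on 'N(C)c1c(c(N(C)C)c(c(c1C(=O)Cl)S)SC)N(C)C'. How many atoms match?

The query [#6;D2] means: any carbon bonded to exactly two heavy atoms.
Check the 20 heavy atoms by environment: 6× c (aromatic, D3) → no; 1× N (D2) → no; 6× C (D1) → no; 2× N (D3) → no; 1× S (D2) → no; 1× C (D3) → no; 1× O (D1) → no; 1× Cl (D1) → no; 1× S (D1) → no.
No environment satisfies the query, so 0 matching atoms.

0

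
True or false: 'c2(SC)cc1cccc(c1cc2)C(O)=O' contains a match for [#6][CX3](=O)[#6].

False

The pattern [#6][CX3](=O)[#6] describes a carbonyl carbon (no H) flanked by two carbons — a ketone.
The closest candidate here is a carboxylic acid group (-C(=O)OH), but one neighbour of the carbonyl carbon is O, not C. No other fragment satisfies the full query, so there is no match.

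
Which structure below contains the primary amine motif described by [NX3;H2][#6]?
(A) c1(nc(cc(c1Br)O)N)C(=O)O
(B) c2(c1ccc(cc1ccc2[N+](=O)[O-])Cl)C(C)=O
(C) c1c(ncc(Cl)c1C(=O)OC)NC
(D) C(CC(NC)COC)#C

A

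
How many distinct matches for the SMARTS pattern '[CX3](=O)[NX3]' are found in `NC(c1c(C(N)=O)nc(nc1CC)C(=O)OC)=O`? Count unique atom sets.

2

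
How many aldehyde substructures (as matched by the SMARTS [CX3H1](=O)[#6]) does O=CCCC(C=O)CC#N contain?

2

[CX3H1](=O)[#6] is the SMARTS for an aldehyde: an sp2 carbon with one H, double-bonded to O and single-bonded to carbon.
The molecule carries 2 separate instances of an aldehyde (-CHO) meeting every constraint; each maps to a distinct set of atoms, giving 2 matches.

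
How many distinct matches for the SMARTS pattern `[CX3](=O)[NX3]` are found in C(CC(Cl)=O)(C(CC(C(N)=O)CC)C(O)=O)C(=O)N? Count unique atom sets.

[CX3](=O)[NX3] is the SMARTS for an amide: a carbonyl carbon bonded to a trivalent nitrogen.
The molecule carries 2 separate instances of a primary amide (-C(=O)NH2) meeting every constraint; each maps to a distinct set of atoms, giving 2 matches.

2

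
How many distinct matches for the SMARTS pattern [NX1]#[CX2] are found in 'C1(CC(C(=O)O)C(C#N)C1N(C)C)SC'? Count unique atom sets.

1

[NX1]#[CX2] is the SMARTS for a nitrile: a nitrogen triple-bonded to a two-connected carbon.
Exactly one fragment in the molecule meets all constraints, giving 1 match.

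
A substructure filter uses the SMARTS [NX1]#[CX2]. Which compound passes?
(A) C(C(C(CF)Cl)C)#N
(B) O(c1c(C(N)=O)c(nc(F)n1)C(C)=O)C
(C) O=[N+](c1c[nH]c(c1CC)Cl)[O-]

A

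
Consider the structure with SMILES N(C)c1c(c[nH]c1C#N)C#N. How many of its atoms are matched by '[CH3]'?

1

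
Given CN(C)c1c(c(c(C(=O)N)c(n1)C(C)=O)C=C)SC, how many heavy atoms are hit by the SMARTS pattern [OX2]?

0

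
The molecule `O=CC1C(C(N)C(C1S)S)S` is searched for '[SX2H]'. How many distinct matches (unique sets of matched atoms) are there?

3

[SX2H] is the SMARTS for a thiol: an aliphatic sulfur with two connections, one being H.
The molecule carries 3 separate instances of a thiol (-SH) meeting every constraint; each maps to a distinct set of atoms, giving 3 matches.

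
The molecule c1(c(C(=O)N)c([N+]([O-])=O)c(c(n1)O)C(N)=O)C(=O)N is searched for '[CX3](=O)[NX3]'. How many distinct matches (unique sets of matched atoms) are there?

[CX3](=O)[NX3] is the SMARTS for an amide: a carbonyl carbon bonded to a trivalent nitrogen.
The molecule carries 3 separate instances of a primary amide (-C(=O)NH2) meeting every constraint; each maps to a distinct set of atoms, giving 3 matches.

3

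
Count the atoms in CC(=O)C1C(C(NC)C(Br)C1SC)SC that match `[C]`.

10

The query [C] means: uppercase C matches aliphatic (non-aromatic) carbon only.
Check the 15 heavy atoms by environment: 10× C → match; 1× O → no; 1× Br → no; 1× N → no; 2× S → no.
That gives 10 matching atoms.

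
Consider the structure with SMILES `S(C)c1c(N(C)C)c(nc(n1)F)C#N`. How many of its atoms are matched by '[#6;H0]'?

5

The query [#6;H0] means: any carbon with no attached hydrogen.
Check the 14 heavy atoms by environment: 2× n (aromatic, H0) → no; 4× c (aromatic, H0) → match; 1× F (H0) → no; 2× N (H0) → no; 3× C (H3) → no; 1× C (H0) → match; 1× S (H0) → no.
Summing the matching environments: 4 + 1 = 5 matching atoms.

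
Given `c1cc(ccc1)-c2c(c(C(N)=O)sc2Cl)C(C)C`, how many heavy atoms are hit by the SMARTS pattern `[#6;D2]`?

5

The query [#6;D2] means: any carbon bonded to exactly two heavy atoms.
Check the 18 heavy atoms by environment: 1× s (aromatic, D2) → no; 5× c (aromatic, D3) → no; 1× Cl (D1) → no; 2× C (D3) → no; 2× C (D1) → no; 1× O (D1) → no; 1× N (D1) → no; 5× c (aromatic, D2) → match.
That gives 5 matching atoms.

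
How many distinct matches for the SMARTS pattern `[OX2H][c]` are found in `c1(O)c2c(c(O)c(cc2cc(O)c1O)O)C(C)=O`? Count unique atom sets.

5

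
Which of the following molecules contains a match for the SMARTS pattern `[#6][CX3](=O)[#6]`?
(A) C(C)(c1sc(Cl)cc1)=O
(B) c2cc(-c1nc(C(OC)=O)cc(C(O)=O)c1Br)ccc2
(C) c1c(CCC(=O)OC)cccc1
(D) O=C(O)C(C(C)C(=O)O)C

A

[#6][CX3](=O)[#6] describes a carbonyl carbon (no H) flanked by two carbons (a ketone).
(A) contains an acetyl/ketone group (-C(=O)CH3), which satisfies every atom and bond constraint.
(B) has a carboxylic acid group (-C(=O)OH) but one neighbour of the carbonyl carbon is O, not C.
(C) has a methyl-ester group (-C(=O)OCH3) but one neighbour of the carbonyl carbon is O, not C.
(D) has a carboxylic acid group (-C(=O)OH) but one neighbour of the carbonyl carbon is O, not C.
So the answer is (A).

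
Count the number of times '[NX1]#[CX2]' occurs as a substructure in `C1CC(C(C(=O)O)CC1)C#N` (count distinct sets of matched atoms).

1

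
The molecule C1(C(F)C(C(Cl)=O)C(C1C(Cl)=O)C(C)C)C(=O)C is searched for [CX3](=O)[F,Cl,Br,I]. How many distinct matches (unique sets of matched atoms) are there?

[CX3](=O)[F,Cl,Br,I] is the SMARTS for an acyl halide: a carbonyl carbon bonded to a halogen.
The molecule carries 2 separate instances of an acyl chloride (-C(=O)Cl) meeting every constraint; each maps to a distinct set of atoms, giving 2 matches.

2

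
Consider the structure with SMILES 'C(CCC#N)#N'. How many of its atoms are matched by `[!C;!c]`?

The query [!C;!c] means: neither aliphatic nor aromatic carbon — same as [!#6].
Check the 6 heavy atoms by environment: 4× C → no; 2× N → match.
That gives 2 matching atoms.

2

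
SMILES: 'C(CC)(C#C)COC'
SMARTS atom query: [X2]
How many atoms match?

3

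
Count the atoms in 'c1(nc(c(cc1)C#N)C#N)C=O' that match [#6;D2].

5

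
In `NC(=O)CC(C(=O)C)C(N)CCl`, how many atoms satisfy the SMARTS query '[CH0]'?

2

The query [CH0] means: aliphatic carbon with no attached hydrogen.
Check the 12 heavy atoms by environment: 2× C (H2) → no; 2× C (H1) → no; 2× C (H0) → match; 2× O (H0) → no; 2× N (H2) → no; 1× Cl (H0) → no; 1× C (H3) → no.
That gives 2 matching atoms.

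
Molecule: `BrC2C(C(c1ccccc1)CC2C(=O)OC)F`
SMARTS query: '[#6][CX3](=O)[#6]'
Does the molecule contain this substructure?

The pattern [#6][CX3](=O)[#6] describes a carbonyl carbon (no H) flanked by two carbons — a ketone.
The closest candidate here is a methyl-ester group (-C(=O)OCH3), but one neighbour of the carbonyl carbon is O, not C. No other fragment satisfies the full query, so there is no match.

No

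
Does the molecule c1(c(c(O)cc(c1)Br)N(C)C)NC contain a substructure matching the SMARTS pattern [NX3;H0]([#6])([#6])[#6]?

The pattern [NX3;H0]([#6])([#6])[#6] describes a trivalent nitrogen with no H, bonded to three carbons — a tertiary amine.
The molecule carries a dimethylamino group (-N(CH3)2), whose atoms satisfy every constraint of the query, so the pattern matches.

Yes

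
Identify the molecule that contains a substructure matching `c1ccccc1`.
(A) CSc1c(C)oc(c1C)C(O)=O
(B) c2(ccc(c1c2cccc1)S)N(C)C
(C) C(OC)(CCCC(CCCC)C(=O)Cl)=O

B

c1ccccc1 describes six aromatic carbons in a ring (a benzene ring).
(A) has a methyl group (-CH3) but no six-membered all-carbon aromatic ring is present.
(B) contains the required atom environment, so the pattern matches.
(C) has a methyl group (-CH3) but no six-membered all-carbon aromatic ring is present.
So the answer is (B).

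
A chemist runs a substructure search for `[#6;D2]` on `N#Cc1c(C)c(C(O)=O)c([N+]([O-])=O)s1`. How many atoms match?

1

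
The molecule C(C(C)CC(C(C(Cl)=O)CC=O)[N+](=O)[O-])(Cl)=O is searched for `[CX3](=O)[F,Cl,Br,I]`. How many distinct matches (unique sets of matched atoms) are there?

2

[CX3](=O)[F,Cl,Br,I] is the SMARTS for an acyl halide: a carbonyl carbon bonded to a halogen.
The molecule carries 2 separate instances of an acyl chloride (-C(=O)Cl) meeting every constraint; each maps to a distinct set of atoms, giving 2 matches.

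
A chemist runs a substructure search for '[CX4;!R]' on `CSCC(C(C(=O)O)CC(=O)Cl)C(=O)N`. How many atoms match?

5

The query [CX4;!R] means: aliphatic carbon with four total connections, not in a ring.
Check the 15 heavy atoms by environment: 5× C (X4, acyclic) → match; 3× C (X3, acyclic) → no; 3× O (X1, acyclic) → no; 1× O (X2, acyclic) → no; 1× Cl (X1, acyclic) → no; 1× N (X3, acyclic) → no; 1× S (X2, acyclic) → no.
That gives 5 matching atoms.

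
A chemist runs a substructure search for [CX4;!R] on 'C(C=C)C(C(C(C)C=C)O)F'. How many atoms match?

The query [CX4;!R] means: aliphatic carbon with four total connections, not in a ring.
Check the 11 heavy atoms by environment: 5× C (X4, acyclic) → match; 1× F (X1, acyclic) → no; 4× C (X3, acyclic) → no; 1× O (X2, acyclic) → no.
That gives 5 matching atoms.

5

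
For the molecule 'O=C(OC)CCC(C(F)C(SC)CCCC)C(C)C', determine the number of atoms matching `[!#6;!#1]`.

The query [!#6;!#1] means: not carbon and not hydrogen — any heteroatom.
Check the 19 heavy atoms by environment: 15× C → no; 1× F → match; 1× S → match; 2× O → match.
Summing the matching environments: 1 + 1 + 2 = 4 matching atoms.

4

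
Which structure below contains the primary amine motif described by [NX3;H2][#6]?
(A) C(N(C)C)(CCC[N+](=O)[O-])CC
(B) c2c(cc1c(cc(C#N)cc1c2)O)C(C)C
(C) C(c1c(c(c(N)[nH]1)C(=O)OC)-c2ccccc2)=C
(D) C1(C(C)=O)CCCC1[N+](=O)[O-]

C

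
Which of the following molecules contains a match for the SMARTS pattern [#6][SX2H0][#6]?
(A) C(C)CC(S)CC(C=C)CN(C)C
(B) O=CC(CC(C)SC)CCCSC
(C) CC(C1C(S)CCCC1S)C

B

[#6][SX2H0][#6] describes an aliphatic sulfur bridging two carbons with no H on the sulfur (a thioether).
(A) has a thiol (-SH) but the sulfur has H1, not H0 bridging two carbons.
(B) contains a methylthio ether (-SCH3), which satisfies every atom and bond constraint.
(C) has a thiol (-SH) but the sulfur has H1, not H0 bridging two carbons.
So the answer is (B).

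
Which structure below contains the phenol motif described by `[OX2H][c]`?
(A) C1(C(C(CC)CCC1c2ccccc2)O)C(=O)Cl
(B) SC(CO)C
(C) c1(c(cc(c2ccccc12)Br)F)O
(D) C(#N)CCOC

[OX2H][c] describes a hydroxyl oxygen attached to an aromatic carbon (a phenol).
(A) has a hydroxyl group (-OH) but the -OH is on an aliphatic carbon, not an aromatic c.
(B) has a hydroxyl group (-OH) but the -OH is on an aliphatic carbon, not an aromatic c.
(C) contains a hydroxyl group (-OH), which satisfies every atom and bond constraint.
(D) has a methoxy ether (-OCH3) but the oxygen has H0, not H1.
So the answer is (C).

C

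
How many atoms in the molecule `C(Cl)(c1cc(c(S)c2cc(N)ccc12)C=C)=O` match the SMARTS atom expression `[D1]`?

5

The query [D1] means: atom with exactly one heavy-atom neighbour (degree 1).
Check the 17 heavy atoms by environment: 6× c (aromatic, D3) → no; 4× c (aromatic, D2) → no; 1× N (D1) → match; 1× S (D1) → match; 1× C (D3) → no; 1× O (D1) → match; 1× Cl (D1) → match; 1× C (D2) → no; 1× C (D1) → match.
Summing the matching environments: 1 + 1 + 1 + 1 + 1 = 5 matching atoms.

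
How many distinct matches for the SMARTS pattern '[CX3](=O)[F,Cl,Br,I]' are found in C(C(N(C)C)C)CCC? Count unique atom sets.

0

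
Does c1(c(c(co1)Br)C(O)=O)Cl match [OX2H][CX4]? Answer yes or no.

The pattern [OX2H][CX4] describes a hydroxyl oxygen bound to an sp3 (X4) carbon — an aliphatic alcohol.
The closest candidate here is a carboxylic acid group (-C(=O)OH), but the -OH is on a CX3 carbonyl carbon, not a CX4 carbon. No other fragment satisfies the full query, so there is no match.

No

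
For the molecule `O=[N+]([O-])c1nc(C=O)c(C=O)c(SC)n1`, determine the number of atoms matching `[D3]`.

The query [D3] means: atom with exactly three heavy-atom neighbours.
Check the 15 heavy atoms by environment: 2× n (aromatic, D2) → no; 4× c (aromatic, D3) → match; 2× C (D2) → no; 3× O (D1) → no; 1× S (D2) → no; 1× C (D1) → no; 1× N (charge +1, D3) → match; 1× O (charge -1, D1) → no.
Summing the matching environments: 4 + 1 = 5 matching atoms.

5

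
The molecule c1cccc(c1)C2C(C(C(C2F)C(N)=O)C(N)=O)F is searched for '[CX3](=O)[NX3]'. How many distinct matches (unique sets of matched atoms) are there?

[CX3](=O)[NX3] is the SMARTS for an amide: a carbonyl carbon bonded to a trivalent nitrogen.
The molecule carries 2 separate instances of a primary amide (-C(=O)NH2) meeting every constraint; each maps to a distinct set of atoms, giving 2 matches.

2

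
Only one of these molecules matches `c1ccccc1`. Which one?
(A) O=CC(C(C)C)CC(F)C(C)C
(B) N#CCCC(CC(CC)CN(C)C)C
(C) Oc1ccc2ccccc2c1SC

C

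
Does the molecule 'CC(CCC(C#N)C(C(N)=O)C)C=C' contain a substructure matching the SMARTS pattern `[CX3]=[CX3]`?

The pattern [CX3]=[CX3] describes a non-aromatic C=C double bond between two sp2 carbons — an alkene.
The molecule carries a vinyl group (-CH=CH2), whose atoms satisfy every constraint of the query, so the pattern matches.

Yes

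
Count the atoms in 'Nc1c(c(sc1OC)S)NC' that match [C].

Check the 11 heavy atoms by environment: 1× s (aromatic) → no; 4× c (aromatic) → no; 2× N → no; 2× C → match; 1× O → no; 1× S → no.
That gives 2 matching atoms.

2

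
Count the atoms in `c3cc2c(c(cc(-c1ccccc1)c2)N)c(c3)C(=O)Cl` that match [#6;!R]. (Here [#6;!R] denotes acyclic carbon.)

1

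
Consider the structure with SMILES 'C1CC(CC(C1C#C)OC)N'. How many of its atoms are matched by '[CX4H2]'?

3

Check the 11 heavy atoms by environment: 3× C (H2, X4) → match; 3× C (H1, X4) → no; 1× C (H0, X2) → no; 1× C (H1, X2) → no; 1× O (H0, X2) → no; 1× C (H3, X4) → no; 1× N (H2, X3) → no.
That gives 3 matching atoms.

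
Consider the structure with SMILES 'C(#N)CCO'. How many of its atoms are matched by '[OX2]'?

1

Check the 5 heavy atoms by environment: 2× C (X4) → no; 1× C (X2) → no; 1× N (X1) → no; 1× O (X2) → match.
That gives 1 matching atom.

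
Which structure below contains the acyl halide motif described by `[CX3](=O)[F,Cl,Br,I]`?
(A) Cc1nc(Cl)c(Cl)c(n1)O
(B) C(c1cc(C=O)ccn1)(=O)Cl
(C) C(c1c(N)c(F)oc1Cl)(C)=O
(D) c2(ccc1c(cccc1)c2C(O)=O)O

B

[CX3](=O)[F,Cl,Br,I] describes a carbonyl carbon bonded to a halogen (an acyl halide).
(A) has a chloro substituent but the Cl is not on a carbonyl carbon.
(B) contains an acyl chloride (-C(=O)Cl), which satisfies every atom and bond constraint.
(C) has a chloro substituent but the Cl is not on a carbonyl carbon.
(D) has a carboxylic acid group (-C(=O)OH) but the carbonyl is bonded to -OH, not to a halogen.
So the answer is (B).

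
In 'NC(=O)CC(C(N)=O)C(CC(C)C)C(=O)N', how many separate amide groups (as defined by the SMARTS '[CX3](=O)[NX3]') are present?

3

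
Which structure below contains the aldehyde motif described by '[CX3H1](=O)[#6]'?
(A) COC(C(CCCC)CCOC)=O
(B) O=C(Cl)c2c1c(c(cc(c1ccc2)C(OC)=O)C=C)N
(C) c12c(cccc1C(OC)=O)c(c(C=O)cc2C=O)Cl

[CX3H1](=O)[#6] describes an sp2 carbon with one H, double-bonded to O and single-bonded to carbon (an aldehyde).
(A) has a methyl-ester group (-C(=O)OCH3) but the carbonyl carbon has H0, not H1.
(B) has a methyl-ester group (-C(=O)OCH3) but the carbonyl carbon has H0, not H1.
(C) contains an aldehyde (-CHO), which satisfies every atom and bond constraint.
So the answer is (C).

C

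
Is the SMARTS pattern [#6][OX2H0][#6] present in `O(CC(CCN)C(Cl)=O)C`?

Yes

The pattern [#6][OX2H0][#6] describes an aliphatic oxygen bridging two carbons with no H on the oxygen — an ether.
The molecule carries a methoxy ether (-OCH3), whose atoms satisfy every constraint of the query, so the pattern matches.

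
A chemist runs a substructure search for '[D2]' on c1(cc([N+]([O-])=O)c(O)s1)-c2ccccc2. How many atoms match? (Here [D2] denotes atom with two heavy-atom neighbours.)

7

The query [D2] means: atom with exactly two heavy-atom neighbours.
Check the 15 heavy atoms by environment: 1× s (aromatic, D2) → match; 4× c (aromatic, D3) → no; 6× c (aromatic, D2) → match; 1× N (charge +1, D3) → no; 1× O (charge -1, D1) → no; 2× O (D1) → no.
Summing the matching environments: 1 + 6 = 7 matching atoms.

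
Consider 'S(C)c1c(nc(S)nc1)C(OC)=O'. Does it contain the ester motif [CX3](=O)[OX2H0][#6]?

The pattern [CX3](=O)[OX2H0][#6] describes a carbonyl carbon bonded to an oxygen that is itself bonded to carbon (no H on that O) — an ester.
The molecule carries a methyl-ester group (-C(=O)OCH3), whose atoms satisfy every constraint of the query, so the pattern matches.

Yes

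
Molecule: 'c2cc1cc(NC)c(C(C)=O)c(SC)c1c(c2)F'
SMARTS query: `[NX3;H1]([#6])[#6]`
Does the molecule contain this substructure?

Yes

The pattern [NX3;H1]([#6])[#6] describes a trivalent nitrogen with one H, bonded to two carbons — a secondary amine.
The molecule carries an N-methylamino group (-NHCH3), whose atoms satisfy every constraint of the query, so the pattern matches.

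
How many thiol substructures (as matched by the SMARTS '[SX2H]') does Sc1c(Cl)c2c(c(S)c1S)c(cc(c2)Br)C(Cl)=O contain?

[SX2H] is the SMARTS for a thiol: an aliphatic sulfur with two connections, one being H.
The molecule carries 3 separate instances of a thiol (-SH) meeting every constraint; each maps to a distinct set of atoms, giving 3 matches.

3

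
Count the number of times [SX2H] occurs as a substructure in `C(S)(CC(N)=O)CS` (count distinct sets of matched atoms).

[SX2H] is the SMARTS for a thiol: an aliphatic sulfur with two connections, one being H.
The molecule carries 2 separate instances of a thiol (-SH) meeting every constraint; each maps to a distinct set of atoms, giving 2 matches.

2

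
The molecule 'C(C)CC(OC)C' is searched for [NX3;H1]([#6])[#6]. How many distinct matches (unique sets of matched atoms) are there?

0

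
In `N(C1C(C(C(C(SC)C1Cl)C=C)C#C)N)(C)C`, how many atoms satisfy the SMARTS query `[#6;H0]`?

The query [#6;H0] means: any carbon with no attached hydrogen.
Check the 17 heavy atoms by environment: 8× C (H1) → no; 1× S (H0) → no; 3× C (H3) → no; 1× Cl (H0) → no; 1× C (H0) → match; 1× N (H0) → no; 1× C (H2) → no; 1× N (H2) → no.
That gives 1 matching atom.

1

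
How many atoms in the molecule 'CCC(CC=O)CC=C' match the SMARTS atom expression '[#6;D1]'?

The query [#6;D1] means: carbon bonded to exactly one heavy atom.
Check the 9 heavy atoms by environment: 5× C (D2) → no; 1× C (D3) → no; 2× C (D1) → match; 1× O (D1) → no.
That gives 2 matching atoms.

2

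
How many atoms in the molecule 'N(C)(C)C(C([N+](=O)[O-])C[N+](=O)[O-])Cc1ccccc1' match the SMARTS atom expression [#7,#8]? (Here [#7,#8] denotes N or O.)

7

Check the 19 heavy atoms by environment: 6× C → no; 2× N (charge +1) → match; 2× O (charge -1) → match; 2× O → match; 6× c (aromatic) → no; 1× N → match.
Summing the matching environments: 2 + 2 + 2 + 1 = 7 matching atoms.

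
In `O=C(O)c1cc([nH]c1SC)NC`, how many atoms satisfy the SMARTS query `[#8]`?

The query [#8] means: #8 matches any oxygen atom.
Check the 12 heavy atoms by environment: 1× n (aromatic) → no; 4× c (aromatic) → no; 3× C → no; 2× O → match; 1× N → no; 1× S → no.
That gives 2 matching atoms.

2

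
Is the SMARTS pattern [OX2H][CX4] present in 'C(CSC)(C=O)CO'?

Yes

The pattern [OX2H][CX4] describes a hydroxyl oxygen bound to an sp3 (X4) carbon — an aliphatic alcohol.
The molecule carries a hydroxyl group (-OH), whose atoms satisfy every constraint of the query, so the pattern matches.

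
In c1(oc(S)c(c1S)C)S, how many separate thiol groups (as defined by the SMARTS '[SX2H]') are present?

[SX2H] is the SMARTS for a thiol: an aliphatic sulfur with two connections, one being H.
The molecule carries 3 separate instances of a thiol (-SH) meeting every constraint; each maps to a distinct set of atoms, giving 3 matches.

3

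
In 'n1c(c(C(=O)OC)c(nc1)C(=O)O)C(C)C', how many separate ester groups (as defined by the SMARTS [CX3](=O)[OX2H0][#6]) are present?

1

[CX3](=O)[OX2H0][#6] is the SMARTS for an ester: a carbonyl carbon bonded to an oxygen that is itself bonded to carbon (no H on that O).
Exactly one fragment in the molecule meets all constraints, giving 1 match.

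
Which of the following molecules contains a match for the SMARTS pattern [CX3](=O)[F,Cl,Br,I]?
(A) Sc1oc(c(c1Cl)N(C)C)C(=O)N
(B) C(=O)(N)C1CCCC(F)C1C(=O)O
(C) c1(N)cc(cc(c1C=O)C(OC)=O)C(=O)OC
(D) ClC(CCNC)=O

D

[CX3](=O)[F,Cl,Br,I] describes a carbonyl carbon bonded to a halogen (an acyl halide).
(A) has a chloro substituent but the Cl is not on a carbonyl carbon.
(B) has a carboxylic acid group (-C(=O)OH) but the carbonyl is bonded to -OH, not to a halogen.
(C) has a methyl-ester group (-C(=O)OCH3) but the carbonyl is bonded to -O-C, not to a halogen.
(D) contains an acyl chloride (-C(=O)Cl), which satisfies every atom and bond constraint.
So the answer is (D).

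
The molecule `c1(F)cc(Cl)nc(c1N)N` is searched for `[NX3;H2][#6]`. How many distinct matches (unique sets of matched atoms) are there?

2

[NX3;H2][#6] is the SMARTS for a primary amine: a trivalent nitrogen with two H attached to carbon.
The molecule carries 2 separate instances of a primary amino group (-NH2) meeting every constraint; each maps to a distinct set of atoms, giving 2 matches.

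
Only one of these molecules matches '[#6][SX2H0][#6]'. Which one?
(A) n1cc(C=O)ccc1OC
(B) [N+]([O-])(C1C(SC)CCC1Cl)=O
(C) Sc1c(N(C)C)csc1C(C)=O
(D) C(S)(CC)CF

B

[#6][SX2H0][#6] describes an aliphatic sulfur bridging two carbons with no H on the sulfur (a thioether).
(A) has a methoxy ether (-OCH3) but the bridging atom is O, not S.
(B) contains a methylthio ether (-SCH3), which satisfies every atom and bond constraint.
(C) has a thiol (-SH) but the sulfur has H1, not H0 bridging two carbons.
(D) has a thiol (-SH) but the sulfur has H1, not H0 bridging two carbons.
So the answer is (B).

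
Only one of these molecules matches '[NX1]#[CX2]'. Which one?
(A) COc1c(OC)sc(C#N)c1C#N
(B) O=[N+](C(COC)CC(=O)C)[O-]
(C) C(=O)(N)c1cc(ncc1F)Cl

[NX1]#[CX2] describes a nitrogen triple-bonded to a two-connected carbon (a nitrile).
(A) contains a nitrile (-C#N), which satisfies every atom and bond constraint.
(B) has a nitro group (-[N+](=O)[O-]) but there is no C#N triple bond.
(C) has a primary amide (-C(=O)NH2) but the nitrogen is NX3, not NX1.
So the answer is (A).

A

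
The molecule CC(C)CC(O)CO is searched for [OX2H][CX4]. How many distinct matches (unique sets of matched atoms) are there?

[OX2H][CX4] is the SMARTS for an aliphatic alcohol: a hydroxyl oxygen bound to an sp3 (X4) carbon.
The molecule carries 2 separate instances of a hydroxyl group (-OH) meeting every constraint; each maps to a distinct set of atoms, giving 2 matches.

2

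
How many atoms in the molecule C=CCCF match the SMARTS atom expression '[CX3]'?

2

The query [CX3] means: C with X3: aliphatic carbon with exactly 3 total connections.
Check the 5 heavy atoms by environment: 2× C (X4) → no; 2× C (X3) → match; 1× F (X1) → no.
That gives 2 matching atoms.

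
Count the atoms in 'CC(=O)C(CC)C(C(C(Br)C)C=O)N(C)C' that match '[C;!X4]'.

2

The query [C;!X4] means: aliphatic carbon that does not have four total connections.
Check the 16 heavy atoms by environment: 10× C (X4) → no; 2× C (X3) → match; 2× O (X1) → no; 1× Br (X1) → no; 1× N (X3) → no.
That gives 2 matching atoms.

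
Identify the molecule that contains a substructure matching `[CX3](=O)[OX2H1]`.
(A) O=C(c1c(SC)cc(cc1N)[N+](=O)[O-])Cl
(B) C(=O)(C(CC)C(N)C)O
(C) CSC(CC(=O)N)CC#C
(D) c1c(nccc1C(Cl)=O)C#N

B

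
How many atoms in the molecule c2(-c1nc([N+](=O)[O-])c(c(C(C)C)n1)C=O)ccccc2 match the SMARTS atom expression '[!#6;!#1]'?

6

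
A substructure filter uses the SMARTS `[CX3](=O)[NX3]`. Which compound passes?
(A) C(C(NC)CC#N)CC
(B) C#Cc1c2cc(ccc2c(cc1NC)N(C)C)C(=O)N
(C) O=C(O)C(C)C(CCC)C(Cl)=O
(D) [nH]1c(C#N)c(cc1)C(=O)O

B

[CX3](=O)[NX3] describes a carbonyl carbon bonded to a trivalent nitrogen (an amide).
(A) has a nitrile (-C#N) but the nitrile N is NX1 (triple-bonded), not NX3.
(B) contains a primary amide (-C(=O)NH2), which satisfies every atom and bond constraint.
(C) has a carboxylic acid group (-C(=O)OH) but the carbonyl is bonded to O, not to an NX3 nitrogen.
(D) has a nitrile (-C#N) but the nitrile N is NX1 (triple-bonded), not NX3.
So the answer is (B).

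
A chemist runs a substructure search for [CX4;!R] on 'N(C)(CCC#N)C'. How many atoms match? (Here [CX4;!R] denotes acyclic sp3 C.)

The query [CX4;!R] means: aliphatic carbon with four total connections, not in a ring.
Check the 7 heavy atoms by environment: 4× C (X4, acyclic) → match; 1× N (X3, acyclic) → no; 1× C (X2, acyclic) → no; 1× N (X1, acyclic) → no.
That gives 4 matching atoms.

4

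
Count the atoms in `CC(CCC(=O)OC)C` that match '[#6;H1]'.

Check the 9 heavy atoms by environment: 2× C (H2) → no; 1× C (H1) → match; 3× C (H3) → no; 1× C (H0) → no; 2× O (H0) → no.
That gives 1 matching atom.

1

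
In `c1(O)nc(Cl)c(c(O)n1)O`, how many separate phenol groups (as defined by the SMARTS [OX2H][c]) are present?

[OX2H][c] is the SMARTS for a phenol: a hydroxyl oxygen attached to an aromatic carbon.
The molecule carries 3 separate instances of a hydroxyl group (-OH) meeting every constraint; each maps to a distinct set of atoms, giving 3 matches.

3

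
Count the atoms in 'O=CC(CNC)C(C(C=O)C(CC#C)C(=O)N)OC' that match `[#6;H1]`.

Check the 19 heavy atoms by environment: 2× C (H2) → no; 7× C (H1) → match; 4× O (H0) → no; 2× C (H3) → no; 2× C (H0) → no; 1× N (H2) → no; 1× N (H1) → no.
That gives 7 matching atoms.

7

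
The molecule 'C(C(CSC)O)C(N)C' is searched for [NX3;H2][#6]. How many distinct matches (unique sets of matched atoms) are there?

1

[NX3;H2][#6] is the SMARTS for a primary amine: a trivalent nitrogen with two H attached to carbon.
Exactly one fragment in the molecule meets all constraints, giving 1 match.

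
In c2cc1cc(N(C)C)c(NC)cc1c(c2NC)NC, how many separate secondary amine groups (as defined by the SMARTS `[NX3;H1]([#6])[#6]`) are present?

3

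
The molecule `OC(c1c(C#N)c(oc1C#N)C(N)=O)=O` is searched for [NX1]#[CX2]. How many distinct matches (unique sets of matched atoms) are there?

2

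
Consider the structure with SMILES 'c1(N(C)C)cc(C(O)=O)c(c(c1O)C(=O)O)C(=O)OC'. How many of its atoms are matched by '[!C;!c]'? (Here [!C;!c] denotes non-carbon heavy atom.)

The query [!C;!c] means: neither aliphatic nor aromatic carbon — same as [!#6].
Check the 20 heavy atoms by environment: 6× c (aromatic) → no; 6× C → no; 7× O → match; 1× N → match.
Summing the matching environments: 7 + 1 = 8 matching atoms.

8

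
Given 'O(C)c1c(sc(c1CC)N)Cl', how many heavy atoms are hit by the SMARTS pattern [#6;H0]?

The query [#6;H0] means: any carbon with no attached hydrogen.
Check the 11 heavy atoms by environment: 1× s (aromatic, H0) → no; 4× c (aromatic, H0) → match; 1× Cl (H0) → no; 1× N (H2) → no; 1× C (H2) → no; 2× C (H3) → no; 1× O (H0) → no.
That gives 4 matching atoms.

4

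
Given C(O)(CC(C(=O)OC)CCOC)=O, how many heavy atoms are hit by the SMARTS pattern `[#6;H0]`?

2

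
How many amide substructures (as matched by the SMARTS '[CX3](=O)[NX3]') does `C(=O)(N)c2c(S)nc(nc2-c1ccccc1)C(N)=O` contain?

2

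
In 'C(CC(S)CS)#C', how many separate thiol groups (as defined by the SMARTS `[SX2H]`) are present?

[SX2H] is the SMARTS for a thiol: an aliphatic sulfur with two connections, one being H.
The molecule carries 2 separate instances of a thiol (-SH) meeting every constraint; each maps to a distinct set of atoms, giving 2 matches.

2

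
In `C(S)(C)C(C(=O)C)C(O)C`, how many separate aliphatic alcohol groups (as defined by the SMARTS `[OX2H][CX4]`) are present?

[OX2H][CX4] is the SMARTS for an aliphatic alcohol: a hydroxyl oxygen bound to an sp3 (X4) carbon.
Exactly one fragment in the molecule meets all constraints, giving 1 match.

1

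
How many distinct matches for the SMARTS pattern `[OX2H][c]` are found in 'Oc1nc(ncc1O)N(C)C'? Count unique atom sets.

2

[OX2H][c] is the SMARTS for a phenol: a hydroxyl oxygen attached to an aromatic carbon.
The molecule carries 2 separate instances of a hydroxyl group (-OH) meeting every constraint; each maps to a distinct set of atoms, giving 2 matches.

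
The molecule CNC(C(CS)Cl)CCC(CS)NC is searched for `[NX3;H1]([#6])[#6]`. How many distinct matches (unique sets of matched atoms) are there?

[NX3;H1]([#6])[#6] is the SMARTS for a secondary amine: a trivalent nitrogen with one H, bonded to two carbons.
The molecule carries 2 separate instances of an N-methylamino group (-NHCH3) meeting every constraint; each maps to a distinct set of atoms, giving 2 matches.

2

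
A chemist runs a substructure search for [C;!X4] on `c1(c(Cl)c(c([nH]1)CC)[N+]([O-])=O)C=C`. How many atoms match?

Check the 13 heavy atoms by environment: 1× n (aromatic, X3) → no; 4× c (aromatic, X3) → no; 2× C (X3) → match; 2× C (X4) → no; 1× N (charge +1, X3) → no; 1× O (charge -1, X1) → no; 1× O (X1) → no; 1× Cl (X1) → no.
That gives 2 matching atoms.

2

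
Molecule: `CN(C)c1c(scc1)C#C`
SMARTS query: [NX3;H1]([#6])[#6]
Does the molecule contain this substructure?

The pattern [NX3;H1]([#6])[#6] describes a trivalent nitrogen with one H, bonded to two carbons — a secondary amine.
The closest candidate here is a dimethylamino group (-N(CH3)2), but the nitrogen has H0, not H1. No other fragment satisfies the full query, so there is no match.

No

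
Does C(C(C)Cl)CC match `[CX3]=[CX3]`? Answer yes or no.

The pattern [CX3]=[CX3] describes a non-aromatic C=C double bond between two sp2 carbons — an alkene.
The closest candidate here is an ethyl group (-CH2CH3), but its C-C bond is a single bond between CX4 carbons, not CX3=CX3. No other fragment satisfies the full query, so there is no match.

No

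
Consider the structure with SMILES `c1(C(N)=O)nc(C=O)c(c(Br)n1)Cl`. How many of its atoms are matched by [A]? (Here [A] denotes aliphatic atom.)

Check the 13 heavy atoms by environment: 2× n (aromatic) → no; 4× c (aromatic) → no; 1× Cl → match; 2× C → match; 2× O → match; 1× N → match; 1× Br → match.
Summing the matching environments: 1 + 2 + 2 + 1 + 1 = 7 matching atoms.

7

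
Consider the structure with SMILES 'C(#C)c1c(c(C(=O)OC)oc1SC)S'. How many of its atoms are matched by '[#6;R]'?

4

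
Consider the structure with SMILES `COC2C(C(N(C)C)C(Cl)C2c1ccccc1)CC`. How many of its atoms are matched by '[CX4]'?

The query [CX4] means: C with X4: aliphatic carbon with exactly 4 total connections (bonds + H).
Check the 19 heavy atoms by environment: 10× C (X4) → match; 1× O (X2) → no; 6× c (aromatic, X3) → no; 1× N (X3) → no; 1× Cl (X1) → no.
That gives 10 matching atoms.

10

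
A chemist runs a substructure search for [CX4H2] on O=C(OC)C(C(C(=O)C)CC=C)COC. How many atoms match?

The query [CX4H2] means: sp3 carbon (X4) with exactly two hydrogens.
Check the 15 heavy atoms by environment: 2× C (H2, X4) → match; 2× C (H1, X4) → no; 2× O (H0, X2) → no; 3× C (H3, X4) → no; 2× C (H0, X3) → no; 2× O (H0, X1) → no; 1× C (H1, X3) → no; 1× C (H2, X3) → no.
That gives 2 matching atoms.

2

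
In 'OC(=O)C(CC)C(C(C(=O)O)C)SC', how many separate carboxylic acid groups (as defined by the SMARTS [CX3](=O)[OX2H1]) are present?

[CX3](=O)[OX2H1] is the SMARTS for a carboxylic acid: an sp2 carbon double-bonded to O and single-bonded to an -OH oxygen.
The molecule carries 2 separate instances of a carboxylic acid group (-C(=O)OH) meeting every constraint; each maps to a distinct set of atoms, giving 2 matches.

2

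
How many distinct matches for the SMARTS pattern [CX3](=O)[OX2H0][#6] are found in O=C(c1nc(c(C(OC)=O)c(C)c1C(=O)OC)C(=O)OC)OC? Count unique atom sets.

4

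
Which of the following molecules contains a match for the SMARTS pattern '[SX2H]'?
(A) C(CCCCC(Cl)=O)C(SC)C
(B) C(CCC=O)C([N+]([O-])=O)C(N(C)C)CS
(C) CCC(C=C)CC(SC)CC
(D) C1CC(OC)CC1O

[SX2H] describes an aliphatic sulfur with two connections, one being H (a thiol).
(A) has a methylthio ether (-SCH3) but the sulfur has H0 (bonded to two carbons), not H1.
(B) contains a thiol (-SH), which satisfies every atom and bond constraint.
(C) has a methylthio ether (-SCH3) but the sulfur has H0 (bonded to two carbons), not H1.
(D) has a hydroxyl group (-OH) but it is an -OH, not an -SH.
So the answer is (B).

B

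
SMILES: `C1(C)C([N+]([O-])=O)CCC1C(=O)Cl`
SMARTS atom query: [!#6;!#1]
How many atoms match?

The query [!#6;!#1] means: not carbon and not hydrogen — any heteroatom.
Check the 12 heavy atoms by environment: 7× C → no; 1× N (charge +1) → match; 1× O (charge -1) → match; 2× O → match; 1× Cl → match.
Summing the matching environments: 1 + 1 + 2 + 1 = 5 matching atoms.

5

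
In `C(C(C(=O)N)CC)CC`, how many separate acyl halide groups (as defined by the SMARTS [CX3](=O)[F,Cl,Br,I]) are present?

[CX3](=O)[F,Cl,Br,I] is the SMARTS for an acyl halide: a carbonyl carbon bonded to a halogen.
No fragment in the molecule satisfies every constraint, giving 0 matches.

0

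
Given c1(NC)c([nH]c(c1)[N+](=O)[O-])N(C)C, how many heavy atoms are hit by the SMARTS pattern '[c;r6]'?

Check the 13 heavy atoms by environment: 1× n (aromatic, in 5-ring) → no; 4× c (aromatic, in 5-ring) → no; 2× N (acyclic) → no; 3× C (acyclic) → no; 1× N (charge +1, acyclic) → no; 1× O (charge -1, acyclic) → no; 1× O (acyclic) → no.
No environment satisfies the query, so 0 matching atoms.

0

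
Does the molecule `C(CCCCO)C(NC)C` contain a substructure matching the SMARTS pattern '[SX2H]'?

The pattern [SX2H] describes an aliphatic sulfur with two connections, one being H — a thiol.
The closest candidate here is a hydroxyl group (-OH), but it is an -OH, not an -SH. No other fragment satisfies the full query, so there is no match.

No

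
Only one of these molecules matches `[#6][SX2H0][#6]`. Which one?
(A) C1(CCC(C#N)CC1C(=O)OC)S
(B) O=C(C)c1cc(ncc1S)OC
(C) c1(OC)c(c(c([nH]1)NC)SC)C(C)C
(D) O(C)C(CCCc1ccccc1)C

C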